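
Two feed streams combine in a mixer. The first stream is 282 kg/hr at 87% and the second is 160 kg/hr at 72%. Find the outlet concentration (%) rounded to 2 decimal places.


Mass balance on solute: F1*x1 + F2*x2 = F3*x3
F3 = F1 + F2 = 282 + 160 = 442 kg/hr
x3 = (F1*x1 + F2*x2)/F3
x3 = (282*0.87 + 160*0.72) / 442
x3 = 81.57%


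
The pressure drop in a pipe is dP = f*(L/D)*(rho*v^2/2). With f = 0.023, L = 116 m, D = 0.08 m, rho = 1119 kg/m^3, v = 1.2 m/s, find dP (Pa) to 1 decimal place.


dP = f * (L/D) * (rho*v^2/2)
dP = 0.023 * (116/0.08) * (1119*1.2^2/2)
L/D = 1450.0
rho*v^2/2 = 1119*1.44/2 = 805.68
dP = 0.023 * 1450.0 * 805.68
dP = 26869.4 Pa


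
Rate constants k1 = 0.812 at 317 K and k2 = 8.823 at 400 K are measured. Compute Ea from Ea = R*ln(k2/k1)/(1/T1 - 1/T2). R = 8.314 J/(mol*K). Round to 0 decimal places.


Ea = R * ln(k2/k1) / (1/T1 - 1/T2)
ln(k2/k1) = ln(8.823/0.812) = 2.3856169
1/T1 - 1/T2 = 1/317 - 1/400 = 0.000654574132
Ea = 8.314 * 2.3856169 / 0.000654574132
Ea = 30301 J/mol


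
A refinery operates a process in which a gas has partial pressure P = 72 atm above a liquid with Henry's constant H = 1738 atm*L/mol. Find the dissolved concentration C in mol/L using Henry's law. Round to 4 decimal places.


C = P / H
C = 72 / 1738
C = 0.0414 mol/L


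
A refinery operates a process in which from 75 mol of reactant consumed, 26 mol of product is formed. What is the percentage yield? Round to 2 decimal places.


Yield = (moles product / moles consumed) * 100%
Yield = (26 / 75) * 100
Yield = 0.3467 * 100
Yield = 34.67%


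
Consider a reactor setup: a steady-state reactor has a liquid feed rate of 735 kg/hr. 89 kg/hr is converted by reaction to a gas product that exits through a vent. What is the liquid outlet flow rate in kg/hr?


Steady-state mass balance on the main outlet: F_out = F_in - F_removed
F_out = 735 - 89
F_out = 646 kg/hr


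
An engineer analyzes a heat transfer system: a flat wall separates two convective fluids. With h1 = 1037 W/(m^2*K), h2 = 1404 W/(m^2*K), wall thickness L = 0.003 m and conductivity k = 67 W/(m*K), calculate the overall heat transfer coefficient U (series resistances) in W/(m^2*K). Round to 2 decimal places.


1/U = 1/h1 + L/k + 1/h2
1/U = 1/1037 + 0.003/67 + 1/1404
1/U = 0.0009643202 + 4.47761e-05 + 0.0007122507
1/U = 0.001721347
U = 580.94 W/(m^2*K)


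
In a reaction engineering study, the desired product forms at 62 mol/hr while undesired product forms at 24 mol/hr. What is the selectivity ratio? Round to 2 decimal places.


S = desired product rate / undesired product rate
S = 62 / 24
S = 2.58


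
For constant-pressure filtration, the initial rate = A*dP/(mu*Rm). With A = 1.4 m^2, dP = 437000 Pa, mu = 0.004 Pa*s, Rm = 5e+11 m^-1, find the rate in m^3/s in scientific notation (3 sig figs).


rate = A * dP / (mu * Rm)
rate = 1.4 * 437000 / (0.004 * 5e+11)
rate = 611800.0 / 2.000e+09
rate = 3.06e-04 m^3/s


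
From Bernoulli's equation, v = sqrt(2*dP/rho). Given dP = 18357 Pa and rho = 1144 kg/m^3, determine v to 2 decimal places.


v = sqrt(2*dP/rho)
v = sqrt(2*18357/1144)
v = sqrt(32.092657)
v = 5.67 m/s


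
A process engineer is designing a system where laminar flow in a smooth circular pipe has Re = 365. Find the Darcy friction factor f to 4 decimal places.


f = 64 / Re
f = 64 / 365
f = 0.1753


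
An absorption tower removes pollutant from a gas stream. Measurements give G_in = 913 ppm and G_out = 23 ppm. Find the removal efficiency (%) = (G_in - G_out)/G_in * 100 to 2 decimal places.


Efficiency = (G_in - G_out) / G_in * 100%
Efficiency = (913 - 23) / 913 * 100
Efficiency = 890 / 913 * 100
Efficiency = 97.48%


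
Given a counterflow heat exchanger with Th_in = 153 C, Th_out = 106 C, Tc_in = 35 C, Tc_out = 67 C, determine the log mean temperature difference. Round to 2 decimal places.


dT1 = Th_in - Tc_out = 153 - 67 = 86
dT2 = Th_out - Tc_in = 106 - 35 = 71
LMTD = (dT1 - dT2) / ln(dT1/dT2)
LMTD = (86 - 71) / ln(86/71)
LMTD = 78.26 K


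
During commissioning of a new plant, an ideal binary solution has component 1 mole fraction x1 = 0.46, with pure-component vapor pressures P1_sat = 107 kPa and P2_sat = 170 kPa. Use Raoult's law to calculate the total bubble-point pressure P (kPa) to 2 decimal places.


P = x1*P1_sat + x2*P2_sat
x2 = 1 - x1 = 1 - 0.46 = 0.54
P = 0.46*107 + 0.54*170
P = 49.22 + 91.8
P = 141.02 kPa


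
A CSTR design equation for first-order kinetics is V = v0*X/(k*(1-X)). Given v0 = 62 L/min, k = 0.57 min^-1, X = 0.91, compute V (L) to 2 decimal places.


V = v0 * X / (k * (1 - X))
V = 62 * 0.91 / (0.57 * (1 - 0.91))
V = 56.42 / (0.57 * 0.09)
V = 56.42 / 0.0513
V = 1099.81 L


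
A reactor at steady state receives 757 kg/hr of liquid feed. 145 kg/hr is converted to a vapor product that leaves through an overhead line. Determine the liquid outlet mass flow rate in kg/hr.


Steady-state mass balance on the main outlet: F_out = F_in - F_removed
F_out = 757 - 145
F_out = 612 kg/hr


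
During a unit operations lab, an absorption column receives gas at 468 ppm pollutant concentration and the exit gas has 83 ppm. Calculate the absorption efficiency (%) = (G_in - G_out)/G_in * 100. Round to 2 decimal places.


Efficiency = (G_in - G_out) / G_in * 100%
Efficiency = (468 - 83) / 468 * 100
Efficiency = 385 / 468 * 100
Efficiency = 82.26%


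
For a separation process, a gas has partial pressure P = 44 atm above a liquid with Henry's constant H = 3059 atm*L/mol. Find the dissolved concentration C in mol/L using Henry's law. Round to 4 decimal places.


C = P / H
C = 44 / 3059
C = 0.0144 mol/L


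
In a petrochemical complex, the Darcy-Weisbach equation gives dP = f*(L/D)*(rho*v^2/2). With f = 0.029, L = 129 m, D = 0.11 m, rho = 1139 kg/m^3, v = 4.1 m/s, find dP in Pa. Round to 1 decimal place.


dP = f * (L/D) * (rho*v^2/2)
dP = 0.029 * (129/0.11) * (1139*4.1^2/2)
L/D = 1172.72727273
rho*v^2/2 = 1139*16.81/2 = 9573.295
dP = 0.029 * 1172.72727273 * 9573.295
dP = 325579.1 Pa


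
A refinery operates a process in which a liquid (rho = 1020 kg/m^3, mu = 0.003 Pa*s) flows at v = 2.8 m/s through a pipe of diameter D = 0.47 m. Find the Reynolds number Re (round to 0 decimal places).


Re = rho * v * D / mu
Re = 1020 * 2.8 * 0.47 / 0.003
Re = 1342.32 / 0.003
Re = 447440


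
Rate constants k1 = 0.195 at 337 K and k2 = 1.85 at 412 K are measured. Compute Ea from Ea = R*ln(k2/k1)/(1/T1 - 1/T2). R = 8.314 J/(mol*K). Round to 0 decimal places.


Ea = R * ln(k2/k1) / (1/T1 - 1/T2)
ln(k2/k1) = ln(1.85/0.195) = 2.2499414
1/T1 - 1/T2 = 1/337 - 1/412 = 0.000540174584
Ea = 8.314 * 2.2499414 / 0.000540174584
Ea = 34630 J/mol


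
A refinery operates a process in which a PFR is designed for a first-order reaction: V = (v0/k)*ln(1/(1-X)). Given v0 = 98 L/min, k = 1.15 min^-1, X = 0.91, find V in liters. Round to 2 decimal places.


V = (v0/k) * ln(1/(1-X))
V = (98/1.15) * ln(1/(1-0.91))
V = 85.217391 * ln(11.111111)
V = 85.217391 * 2.407946
V = 205.20 L


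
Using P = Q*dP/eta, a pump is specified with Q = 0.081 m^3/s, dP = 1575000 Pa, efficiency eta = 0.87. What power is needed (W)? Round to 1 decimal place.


P = Q * dP / eta
P = 0.081 * 1575000 / 0.87
P = 127575.0 / 0.87
P = 146637.9 W


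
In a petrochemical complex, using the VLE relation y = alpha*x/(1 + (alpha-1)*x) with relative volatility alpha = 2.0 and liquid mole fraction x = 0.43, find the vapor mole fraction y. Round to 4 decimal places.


y = alpha*x / (1 + (alpha-1)*x)
y = 2.0*0.43 / (1 + (2.0-1)*0.43)
y = 0.86 / (1 + 0.43)
y = 0.86 / 1.43
y = 0.6014


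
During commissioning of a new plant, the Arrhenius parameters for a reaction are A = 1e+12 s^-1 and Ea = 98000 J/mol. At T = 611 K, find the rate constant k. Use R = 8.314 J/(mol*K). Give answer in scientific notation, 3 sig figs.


k = A * exp(-Ea/(R*T))
k = 1e+12 * exp(-98000 / (8.314 * 611))
k = 1e+12 * exp(-19.291893)
k = 4.18e+03


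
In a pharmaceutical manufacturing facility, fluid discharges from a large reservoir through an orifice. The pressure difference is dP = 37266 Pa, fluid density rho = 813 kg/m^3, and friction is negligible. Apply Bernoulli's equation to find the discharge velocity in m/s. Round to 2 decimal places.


v = sqrt(2*dP/rho)
v = sqrt(2*37266/813)
v = sqrt(91.675277)
v = 9.57 m/s


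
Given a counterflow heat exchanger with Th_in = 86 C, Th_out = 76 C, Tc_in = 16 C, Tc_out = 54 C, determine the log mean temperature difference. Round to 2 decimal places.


dT1 = Th_in - Tc_out = 86 - 54 = 32
dT2 = Th_out - Tc_in = 76 - 16 = 60
LMTD = (dT1 - dT2) / ln(dT1/dT2)
LMTD = (32 - 60) / ln(32/60)
LMTD = 44.54 K


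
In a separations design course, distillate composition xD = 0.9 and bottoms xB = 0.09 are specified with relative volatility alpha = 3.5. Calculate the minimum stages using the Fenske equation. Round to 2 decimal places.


N_min = ln((xD*(1-xB))/(xB*(1-xD))) / ln(alpha)
Numerator inside ln: 0.819 / 0.009 = 91.0
ln(91.0) = 4.51086
ln(alpha) = ln(3.5) = 1.252763
N_min = 4.51086 / 1.252763 = 3.60


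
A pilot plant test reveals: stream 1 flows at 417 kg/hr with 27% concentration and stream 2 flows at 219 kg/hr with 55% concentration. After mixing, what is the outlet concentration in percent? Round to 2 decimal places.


Mass balance on solute: F1*x1 + F2*x2 = F3*x3
F3 = F1 + F2 = 417 + 219 = 636 kg/hr
x3 = (F1*x1 + F2*x2)/F3
x3 = (417*0.27 + 219*0.55) / 636
x3 = 36.64%


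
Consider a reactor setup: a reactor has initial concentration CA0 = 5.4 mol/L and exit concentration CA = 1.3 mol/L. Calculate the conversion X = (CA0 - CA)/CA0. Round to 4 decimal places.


X = (CA0 - CA) / CA0
X = (5.4 - 1.3) / 5.4
X = 4.1 / 5.4
X = 0.7593


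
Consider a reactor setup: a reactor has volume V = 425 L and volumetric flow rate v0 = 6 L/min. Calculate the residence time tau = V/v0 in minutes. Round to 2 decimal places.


tau = V / v0
tau = 425 / 6
tau = 70.83 min


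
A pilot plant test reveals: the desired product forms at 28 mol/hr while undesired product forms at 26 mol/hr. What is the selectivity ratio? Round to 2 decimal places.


S = desired product rate / undesired product rate
S = 28 / 26
S = 1.08


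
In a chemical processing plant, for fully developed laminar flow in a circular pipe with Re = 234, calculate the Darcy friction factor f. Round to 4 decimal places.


f = 64 / Re
f = 64 / 234
f = 0.2735


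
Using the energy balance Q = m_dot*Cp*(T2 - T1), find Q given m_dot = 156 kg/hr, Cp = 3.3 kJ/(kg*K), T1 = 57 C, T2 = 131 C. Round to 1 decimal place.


Q = m_dot * Cp * (T2 - T1)
Q = 156 * 3.3 * (131 - 57)
Q = 156 * 3.3 * 74
Q = 38095.2 kJ/hr


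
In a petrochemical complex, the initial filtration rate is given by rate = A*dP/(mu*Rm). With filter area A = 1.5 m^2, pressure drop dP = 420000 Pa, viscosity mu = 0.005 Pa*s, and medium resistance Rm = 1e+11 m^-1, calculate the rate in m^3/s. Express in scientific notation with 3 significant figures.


rate = A * dP / (mu * Rm)
rate = 1.5 * 420000 / (0.005 * 1e+11)
rate = 630000.0 / 5.000e+08
rate = 1.26e-03 m^3/s


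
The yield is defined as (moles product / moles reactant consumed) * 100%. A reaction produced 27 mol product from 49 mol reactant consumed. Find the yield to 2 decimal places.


Yield = (moles product / moles consumed) * 100%
Yield = (27 / 49) * 100
Yield = 0.551 * 100
Yield = 55.10%


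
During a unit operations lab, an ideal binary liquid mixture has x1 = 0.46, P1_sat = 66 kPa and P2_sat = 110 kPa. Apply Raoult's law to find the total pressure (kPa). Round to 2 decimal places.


P = x1*P1_sat + x2*P2_sat
x2 = 1 - x1 = 1 - 0.46 = 0.54
P = 0.46*66 + 0.54*110
P = 30.36 + 59.4
P = 89.76 kPa


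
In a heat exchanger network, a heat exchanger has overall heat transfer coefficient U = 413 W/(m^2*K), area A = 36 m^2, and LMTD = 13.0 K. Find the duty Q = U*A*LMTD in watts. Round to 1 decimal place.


Q = U * A * LMTD
Q = 413 * 36 * 13.0
Q = 193284.0 W


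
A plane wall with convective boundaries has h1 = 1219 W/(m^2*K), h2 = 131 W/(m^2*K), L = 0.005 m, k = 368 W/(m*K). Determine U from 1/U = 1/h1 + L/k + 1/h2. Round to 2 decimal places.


1/U = 1/h1 + L/k + 1/h2
1/U = 1/1219 + 0.005/368 + 1/131
1/U = 0.0008203445 + 1.3587e-05 + 0.0076335878
1/U = 0.0084675193
U = 118.10 W/(m^2*K)


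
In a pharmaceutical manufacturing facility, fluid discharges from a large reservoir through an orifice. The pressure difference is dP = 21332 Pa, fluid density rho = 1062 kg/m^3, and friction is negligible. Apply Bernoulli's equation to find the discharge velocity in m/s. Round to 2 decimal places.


v = sqrt(2*dP/rho)
v = sqrt(2*21332/1062)
v = sqrt(40.173258)
v = 6.34 m/s


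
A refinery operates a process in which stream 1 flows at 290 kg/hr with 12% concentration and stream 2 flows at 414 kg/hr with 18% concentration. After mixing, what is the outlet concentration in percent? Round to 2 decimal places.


Mass balance on solute: F1*x1 + F2*x2 = F3*x3
F3 = F1 + F2 = 290 + 414 = 704 kg/hr
x3 = (F1*x1 + F2*x2)/F3
x3 = (290*0.12 + 414*0.18) / 704
x3 = 15.53%


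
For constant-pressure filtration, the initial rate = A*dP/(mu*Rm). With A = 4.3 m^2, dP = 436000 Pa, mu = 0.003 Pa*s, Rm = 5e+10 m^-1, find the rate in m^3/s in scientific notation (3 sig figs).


rate = A * dP / (mu * Rm)
rate = 4.3 * 436000 / (0.003 * 5e+10)
rate = 1874800.0 / 1.500e+08
rate = 1.25e-02 m^3/s


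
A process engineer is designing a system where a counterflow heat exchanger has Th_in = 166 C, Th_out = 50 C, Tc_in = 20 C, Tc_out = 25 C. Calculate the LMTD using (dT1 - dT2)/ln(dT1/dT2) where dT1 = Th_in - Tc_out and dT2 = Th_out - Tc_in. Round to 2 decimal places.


dT1 = Th_in - Tc_out = 166 - 25 = 141
dT2 = Th_out - Tc_in = 50 - 20 = 30
LMTD = (dT1 - dT2) / ln(dT1/dT2)
LMTD = (141 - 30) / ln(141/30)
LMTD = 71.73 K


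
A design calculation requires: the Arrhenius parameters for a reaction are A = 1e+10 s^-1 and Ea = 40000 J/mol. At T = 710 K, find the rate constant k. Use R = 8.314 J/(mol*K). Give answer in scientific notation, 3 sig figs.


k = A * exp(-Ea/(R*T))
k = 1e+10 * exp(-40000 / (8.314 * 710))
k = 1e+10 * exp(-6.776284)
k = 1.14e+07


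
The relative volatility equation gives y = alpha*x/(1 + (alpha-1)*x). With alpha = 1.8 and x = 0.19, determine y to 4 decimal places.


y = alpha*x / (1 + (alpha-1)*x)
y = 1.8*0.19 / (1 + (1.8-1)*0.19)
y = 0.342 / (1 + 0.152)
y = 0.342 / 1.152
y = 0.2969


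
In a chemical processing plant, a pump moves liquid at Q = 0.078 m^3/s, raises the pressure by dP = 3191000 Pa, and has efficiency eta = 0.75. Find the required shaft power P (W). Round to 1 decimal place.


P = Q * dP / eta
P = 0.078 * 3191000 / 0.75
P = 248898.0 / 0.75
P = 331864.0 W


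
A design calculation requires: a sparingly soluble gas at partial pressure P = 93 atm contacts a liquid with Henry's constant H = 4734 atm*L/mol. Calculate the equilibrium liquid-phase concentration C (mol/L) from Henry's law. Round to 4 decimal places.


C = P / H
C = 93 / 4734
C = 0.0196 mol/L


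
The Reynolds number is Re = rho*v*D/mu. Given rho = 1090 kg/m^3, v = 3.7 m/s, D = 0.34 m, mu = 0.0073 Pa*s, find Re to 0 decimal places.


Re = rho * v * D / mu
Re = 1090 * 3.7 * 0.34 / 0.0073
Re = 1371.22 / 0.0073
Re = 187838


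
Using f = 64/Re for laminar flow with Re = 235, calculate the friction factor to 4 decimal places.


f = 64 / Re
f = 64 / 235
f = 0.2723


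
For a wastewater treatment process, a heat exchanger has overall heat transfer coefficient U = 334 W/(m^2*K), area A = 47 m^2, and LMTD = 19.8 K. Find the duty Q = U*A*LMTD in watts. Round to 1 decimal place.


Q = U * A * LMTD
Q = 334 * 47 * 19.8
Q = 310820.4 W


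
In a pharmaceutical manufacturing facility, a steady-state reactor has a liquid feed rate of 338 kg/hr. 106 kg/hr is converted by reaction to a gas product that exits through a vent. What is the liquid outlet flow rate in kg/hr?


Steady-state mass balance on the main outlet: F_out = F_in - F_removed
F_out = 338 - 106
F_out = 232 kg/hr


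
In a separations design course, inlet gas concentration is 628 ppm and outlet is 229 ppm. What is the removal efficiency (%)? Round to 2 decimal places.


Efficiency = (G_in - G_out) / G_in * 100%
Efficiency = (628 - 229) / 628 * 100
Efficiency = 399 / 628 * 100
Efficiency = 63.54%


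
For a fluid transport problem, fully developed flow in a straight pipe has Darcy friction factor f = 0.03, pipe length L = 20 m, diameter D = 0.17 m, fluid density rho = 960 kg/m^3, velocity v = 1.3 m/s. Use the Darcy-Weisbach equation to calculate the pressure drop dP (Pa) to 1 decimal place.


dP = f * (L/D) * (rho*v^2/2)
dP = 0.03 * (20/0.17) * (960*1.3^2/2)
L/D = 117.64705882
rho*v^2/2 = 960*1.69/2 = 811.2
dP = 0.03 * 117.64705882 * 811.2
dP = 2863.1 Pa


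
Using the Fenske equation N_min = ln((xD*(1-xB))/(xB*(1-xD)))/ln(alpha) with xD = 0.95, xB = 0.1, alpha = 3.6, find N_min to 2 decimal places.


N_min = ln((xD*(1-xB))/(xB*(1-xD))) / ln(alpha)
Numerator inside ln: 0.855 / 0.005 = 171.0
ln(171.0) = 5.141664
ln(alpha) = ln(3.6) = 1.280934
N_min = 5.141664 / 1.280934 = 4.01


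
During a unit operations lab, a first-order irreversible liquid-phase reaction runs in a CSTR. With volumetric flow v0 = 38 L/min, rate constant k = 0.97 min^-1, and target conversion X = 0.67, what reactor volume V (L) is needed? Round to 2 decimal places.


V = v0 * X / (k * (1 - X))
V = 38 * 0.67 / (0.97 * (1 - 0.67))
V = 25.46 / (0.97 * 0.33)
V = 25.46 / 0.3201
V = 79.54 L


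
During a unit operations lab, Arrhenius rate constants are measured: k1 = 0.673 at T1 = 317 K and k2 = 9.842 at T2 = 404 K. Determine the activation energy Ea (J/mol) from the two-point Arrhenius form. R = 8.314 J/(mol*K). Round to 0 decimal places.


Ea = R * ln(k2/k1) / (1/T1 - 1/T2)
ln(k2/k1) = ln(9.842/0.673) = 2.6826689
1/T1 - 1/T2 = 1/317 - 1/404 = 0.000679326608
Ea = 8.314 * 2.6826689 / 0.000679326608
Ea = 32832 J/mol


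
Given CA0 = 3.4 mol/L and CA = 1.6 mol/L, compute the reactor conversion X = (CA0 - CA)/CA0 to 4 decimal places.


X = (CA0 - CA) / CA0
X = (3.4 - 1.6) / 3.4
X = 1.8 / 3.4
X = 0.5294


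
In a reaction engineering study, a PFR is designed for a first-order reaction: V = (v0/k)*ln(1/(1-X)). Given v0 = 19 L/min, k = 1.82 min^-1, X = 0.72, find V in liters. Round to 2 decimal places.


V = (v0/k) * ln(1/(1-X))
V = (19/1.82) * ln(1/(1-0.72))
V = 10.43956 * ln(3.571429)
V = 10.43956 * 1.272966
V = 13.29 L


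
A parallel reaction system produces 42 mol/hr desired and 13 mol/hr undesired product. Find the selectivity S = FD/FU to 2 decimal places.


S = desired product rate / undesired product rate
S = 42 / 13
S = 3.23


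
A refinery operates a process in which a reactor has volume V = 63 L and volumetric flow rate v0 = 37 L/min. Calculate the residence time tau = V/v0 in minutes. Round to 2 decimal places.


tau = V / v0
tau = 63 / 37
tau = 1.70 min


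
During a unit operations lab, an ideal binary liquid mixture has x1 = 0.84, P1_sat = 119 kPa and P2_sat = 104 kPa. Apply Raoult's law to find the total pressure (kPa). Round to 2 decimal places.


P = x1*P1_sat + x2*P2_sat
x2 = 1 - x1 = 1 - 0.84 = 0.16
P = 0.84*119 + 0.16*104
P = 99.96 + 16.64
P = 116.60 kPa


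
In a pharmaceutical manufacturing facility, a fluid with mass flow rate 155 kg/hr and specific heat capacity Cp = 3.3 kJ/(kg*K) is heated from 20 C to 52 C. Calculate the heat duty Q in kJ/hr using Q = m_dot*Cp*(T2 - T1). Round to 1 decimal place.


Q = m_dot * Cp * (T2 - T1)
Q = 155 * 3.3 * (52 - 20)
Q = 155 * 3.3 * 32
Q = 16368.0 kJ/hr


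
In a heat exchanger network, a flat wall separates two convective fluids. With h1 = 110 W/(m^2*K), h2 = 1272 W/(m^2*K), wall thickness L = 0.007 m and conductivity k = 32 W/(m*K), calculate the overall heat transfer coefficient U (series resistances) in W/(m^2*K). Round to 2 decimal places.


1/U = 1/h1 + L/k + 1/h2
1/U = 1/110 + 0.007/32 + 1/1272
1/U = 0.0090909091 + 0.00021875 + 0.0007861635
1/U = 0.0100958226
U = 99.05 W/(m^2*K)


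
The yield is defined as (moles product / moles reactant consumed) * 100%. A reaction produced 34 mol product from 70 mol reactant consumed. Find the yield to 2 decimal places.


Yield = (moles product / moles consumed) * 100%
Yield = (34 / 70) * 100
Yield = 0.4857 * 100
Yield = 48.57%


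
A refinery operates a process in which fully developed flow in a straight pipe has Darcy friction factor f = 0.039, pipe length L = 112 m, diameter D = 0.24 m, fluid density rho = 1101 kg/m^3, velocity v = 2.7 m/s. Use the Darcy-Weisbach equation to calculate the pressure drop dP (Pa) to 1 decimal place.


dP = f * (L/D) * (rho*v^2/2)
dP = 0.039 * (112/0.24) * (1101*2.7^2/2)
L/D = 466.66666667
rho*v^2/2 = 1101*7.29/2 = 4013.145
dP = 0.039 * 466.66666667 * 4013.145
dP = 73039.2 Pa


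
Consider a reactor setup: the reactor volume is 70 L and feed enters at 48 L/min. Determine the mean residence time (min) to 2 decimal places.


tau = V / v0
tau = 70 / 48
tau = 1.46 min


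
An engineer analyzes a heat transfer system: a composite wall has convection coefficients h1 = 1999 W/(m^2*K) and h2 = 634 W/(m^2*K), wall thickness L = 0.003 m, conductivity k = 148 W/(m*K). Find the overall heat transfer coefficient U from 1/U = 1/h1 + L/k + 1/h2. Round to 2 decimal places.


1/U = 1/h1 + L/k + 1/h2
1/U = 1/1999 + 0.003/148 + 1/634
1/U = 0.0005002501 + 2.02703e-05 + 0.0015772871
1/U = 0.0020978075
U = 476.69 W/(m^2*K)


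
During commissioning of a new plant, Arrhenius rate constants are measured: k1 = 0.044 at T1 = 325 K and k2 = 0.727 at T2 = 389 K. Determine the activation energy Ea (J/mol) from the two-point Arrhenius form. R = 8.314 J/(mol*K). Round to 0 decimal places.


Ea = R * ln(k2/k1) / (1/T1 - 1/T2)
ln(k2/k1) = ln(0.727/0.044) = 2.8047368
1/T1 - 1/T2 = 1/325 - 1/389 = 0.00050622899
Ea = 8.314 * 2.8047368 / 0.00050622899
Ea = 46063 J/mol


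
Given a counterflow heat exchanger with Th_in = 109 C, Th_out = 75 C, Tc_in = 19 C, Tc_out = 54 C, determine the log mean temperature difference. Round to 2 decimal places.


dT1 = Th_in - Tc_out = 109 - 54 = 55
dT2 = Th_out - Tc_in = 75 - 19 = 56
LMTD = (dT1 - dT2) / ln(dT1/dT2)
LMTD = (55 - 56) / ln(55/56)
LMTD = 55.50 K


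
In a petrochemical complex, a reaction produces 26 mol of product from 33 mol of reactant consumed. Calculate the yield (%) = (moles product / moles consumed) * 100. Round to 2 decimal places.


Yield = (moles product / moles consumed) * 100%
Yield = (26 / 33) * 100
Yield = 0.7879 * 100
Yield = 78.79%


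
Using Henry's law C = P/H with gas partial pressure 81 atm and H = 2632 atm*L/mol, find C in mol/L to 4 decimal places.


C = P / H
C = 81 / 2632
C = 0.0308 mol/L


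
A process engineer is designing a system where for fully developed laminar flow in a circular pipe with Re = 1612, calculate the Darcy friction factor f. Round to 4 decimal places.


f = 64 / Re
f = 64 / 1612
f = 0.0397


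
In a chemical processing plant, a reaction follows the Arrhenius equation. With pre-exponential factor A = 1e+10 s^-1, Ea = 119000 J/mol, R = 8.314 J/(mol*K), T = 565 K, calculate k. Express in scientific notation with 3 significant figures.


k = A * exp(-Ea/(R*T))
k = 1e+10 * exp(-119000 / (8.314 * 565))
k = 1e+10 * exp(-25.333109)
k = 9.95e-02


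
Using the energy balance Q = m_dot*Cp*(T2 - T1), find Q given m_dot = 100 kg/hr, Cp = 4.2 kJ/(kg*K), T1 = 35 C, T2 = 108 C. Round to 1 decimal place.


Q = m_dot * Cp * (T2 - T1)
Q = 100 * 4.2 * (108 - 35)
Q = 100 * 4.2 * 73
Q = 30660.0 kJ/hr


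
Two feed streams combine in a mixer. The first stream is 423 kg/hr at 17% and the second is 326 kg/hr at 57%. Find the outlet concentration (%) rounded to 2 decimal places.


Mass balance on solute: F1*x1 + F2*x2 = F3*x3
F3 = F1 + F2 = 423 + 326 = 749 kg/hr
x3 = (F1*x1 + F2*x2)/F3
x3 = (423*0.17 + 326*0.57) / 749
x3 = 34.41%


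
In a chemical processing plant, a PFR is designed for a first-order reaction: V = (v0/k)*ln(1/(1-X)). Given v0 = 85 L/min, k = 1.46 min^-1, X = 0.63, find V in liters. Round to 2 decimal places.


V = (v0/k) * ln(1/(1-X))
V = (85/1.46) * ln(1/(1-0.63))
V = 58.219178 * ln(2.702703)
V = 58.219178 * 0.994252
V = 57.88 L


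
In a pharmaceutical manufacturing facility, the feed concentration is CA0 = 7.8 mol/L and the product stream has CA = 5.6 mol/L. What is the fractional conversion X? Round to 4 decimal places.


X = (CA0 - CA) / CA0
X = (7.8 - 5.6) / 7.8
X = 2.2 / 7.8
X = 0.2821


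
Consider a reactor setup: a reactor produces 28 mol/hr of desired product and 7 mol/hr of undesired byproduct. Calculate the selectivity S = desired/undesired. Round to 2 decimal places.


S = desired product rate / undesired product rate
S = 28 / 7
S = 4.00


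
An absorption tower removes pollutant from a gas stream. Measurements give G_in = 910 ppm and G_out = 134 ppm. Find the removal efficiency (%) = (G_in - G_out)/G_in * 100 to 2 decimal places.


Efficiency = (G_in - G_out) / G_in * 100%
Efficiency = (910 - 134) / 910 * 100
Efficiency = 776 / 910 * 100
Efficiency = 85.27%


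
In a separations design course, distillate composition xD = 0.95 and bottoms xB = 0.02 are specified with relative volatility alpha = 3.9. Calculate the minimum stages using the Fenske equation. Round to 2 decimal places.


N_min = ln((xD*(1-xB))/(xB*(1-xD))) / ln(alpha)
Numerator inside ln: 0.931 / 0.001 = 931.0
ln(931.0) = 6.836259
ln(alpha) = ln(3.9) = 1.360977
N_min = 6.836259 / 1.360977 = 5.02


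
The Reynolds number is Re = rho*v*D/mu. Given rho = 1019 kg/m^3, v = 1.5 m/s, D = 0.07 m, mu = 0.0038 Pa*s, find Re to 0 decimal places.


Re = rho * v * D / mu
Re = 1019 * 1.5 * 0.07 / 0.0038
Re = 106.995 / 0.0038
Re = 28157


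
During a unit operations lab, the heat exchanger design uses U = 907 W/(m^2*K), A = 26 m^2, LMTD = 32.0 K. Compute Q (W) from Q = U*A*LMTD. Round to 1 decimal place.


Q = U * A * LMTD
Q = 907 * 26 * 32.0
Q = 754624.0 W


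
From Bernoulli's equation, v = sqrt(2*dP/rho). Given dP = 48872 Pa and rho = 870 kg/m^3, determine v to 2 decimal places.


v = sqrt(2*dP/rho)
v = sqrt(2*48872/870)
v = sqrt(112.349425)
v = 10.60 m/s


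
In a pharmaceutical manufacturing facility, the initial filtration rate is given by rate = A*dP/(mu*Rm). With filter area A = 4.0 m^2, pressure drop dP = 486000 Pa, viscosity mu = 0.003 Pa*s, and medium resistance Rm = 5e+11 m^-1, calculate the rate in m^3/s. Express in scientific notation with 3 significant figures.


rate = A * dP / (mu * Rm)
rate = 4.0 * 486000 / (0.003 * 5e+11)
rate = 1944000.0 / 1.500e+09
rate = 1.30e-03 m^3/s


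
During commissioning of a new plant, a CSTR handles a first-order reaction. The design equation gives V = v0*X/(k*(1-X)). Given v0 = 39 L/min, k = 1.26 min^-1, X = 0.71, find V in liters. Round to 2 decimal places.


V = v0 * X / (k * (1 - X))
V = 39 * 0.71 / (1.26 * (1 - 0.71))
V = 27.69 / (1.26 * 0.29)
V = 27.69 / 0.3654
V = 75.78 L


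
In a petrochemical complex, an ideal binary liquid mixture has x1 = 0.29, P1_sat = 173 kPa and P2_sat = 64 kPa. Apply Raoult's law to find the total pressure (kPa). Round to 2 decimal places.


P = x1*P1_sat + x2*P2_sat
x2 = 1 - x1 = 1 - 0.29 = 0.71
P = 0.29*173 + 0.71*64
P = 50.17 + 45.44
P = 95.61 kPa


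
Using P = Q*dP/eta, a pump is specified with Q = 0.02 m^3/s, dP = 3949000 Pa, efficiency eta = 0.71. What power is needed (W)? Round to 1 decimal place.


P = Q * dP / eta
P = 0.02 * 3949000 / 0.71
P = 78980.0 / 0.71
P = 111239.4 W


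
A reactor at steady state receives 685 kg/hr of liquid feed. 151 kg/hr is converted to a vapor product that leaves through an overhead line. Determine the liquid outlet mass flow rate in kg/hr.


Steady-state mass balance on the main outlet: F_out = F_in - F_removed
F_out = 685 - 151
F_out = 534 kg/hr


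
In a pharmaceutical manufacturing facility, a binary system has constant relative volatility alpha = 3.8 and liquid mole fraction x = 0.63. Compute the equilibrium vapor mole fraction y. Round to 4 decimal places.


y = alpha*x / (1 + (alpha-1)*x)
y = 3.8*0.63 / (1 + (3.8-1)*0.63)
y = 2.394 / (1 + 1.764)
y = 2.394 / 2.764
y = 0.8661


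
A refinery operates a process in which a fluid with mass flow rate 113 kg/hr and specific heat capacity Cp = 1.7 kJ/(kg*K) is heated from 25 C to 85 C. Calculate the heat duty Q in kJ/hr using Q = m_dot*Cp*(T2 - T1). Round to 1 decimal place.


Q = m_dot * Cp * (T2 - T1)
Q = 113 * 1.7 * (85 - 25)
Q = 113 * 1.7 * 60
Q = 11526.0 kJ/hr


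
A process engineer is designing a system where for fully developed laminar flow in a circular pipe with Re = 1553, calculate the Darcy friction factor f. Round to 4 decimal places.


f = 64 / Re
f = 64 / 1553
f = 0.0412


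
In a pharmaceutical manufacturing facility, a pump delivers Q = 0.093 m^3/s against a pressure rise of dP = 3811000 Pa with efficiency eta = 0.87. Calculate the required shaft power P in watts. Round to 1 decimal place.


P = Q * dP / eta
P = 0.093 * 3811000 / 0.87
P = 354423.0 / 0.87
P = 407382.8 W


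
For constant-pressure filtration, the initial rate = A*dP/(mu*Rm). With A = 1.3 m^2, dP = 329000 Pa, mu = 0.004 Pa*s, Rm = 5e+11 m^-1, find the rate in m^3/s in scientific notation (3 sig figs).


rate = A * dP / (mu * Rm)
rate = 1.3 * 329000 / (0.004 * 5e+11)
rate = 427700.0 / 2.000e+09
rate = 2.14e-04 m^3/s


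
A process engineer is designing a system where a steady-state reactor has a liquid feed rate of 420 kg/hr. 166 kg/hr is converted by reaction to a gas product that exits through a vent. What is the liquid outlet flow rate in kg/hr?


Steady-state mass balance on the main outlet: F_out = F_in - F_removed
F_out = 420 - 166
F_out = 254 kg/hr


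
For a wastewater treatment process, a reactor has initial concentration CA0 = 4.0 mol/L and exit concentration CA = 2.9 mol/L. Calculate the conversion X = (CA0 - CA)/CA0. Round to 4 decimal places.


X = (CA0 - CA) / CA0
X = (4.0 - 2.9) / 4.0
X = 1.1 / 4.0
X = 0.2750


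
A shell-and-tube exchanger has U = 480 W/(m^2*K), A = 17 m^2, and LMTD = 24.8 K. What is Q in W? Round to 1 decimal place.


Q = U * A * LMTD
Q = 480 * 17 * 24.8
Q = 202368.0 W


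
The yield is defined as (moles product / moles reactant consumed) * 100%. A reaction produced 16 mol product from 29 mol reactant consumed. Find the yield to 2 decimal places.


Yield = (moles product / moles consumed) * 100%
Yield = (16 / 29) * 100
Yield = 0.5517 * 100
Yield = 55.17%


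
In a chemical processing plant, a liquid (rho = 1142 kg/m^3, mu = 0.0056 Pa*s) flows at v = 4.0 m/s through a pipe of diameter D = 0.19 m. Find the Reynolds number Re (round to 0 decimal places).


Re = rho * v * D / mu
Re = 1142 * 4.0 * 0.19 / 0.0056
Re = 867.92 / 0.0056
Re = 154986


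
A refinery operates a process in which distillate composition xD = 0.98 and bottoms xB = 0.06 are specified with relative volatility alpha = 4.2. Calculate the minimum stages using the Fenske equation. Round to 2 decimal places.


N_min = ln((xD*(1-xB))/(xB*(1-xD))) / ln(alpha)
Numerator inside ln: 0.9212 / 0.0012 = 767.666667
ln(767.666667) = 6.643356
ln(alpha) = ln(4.2) = 1.435085
N_min = 6.643356 / 1.435085 = 4.63


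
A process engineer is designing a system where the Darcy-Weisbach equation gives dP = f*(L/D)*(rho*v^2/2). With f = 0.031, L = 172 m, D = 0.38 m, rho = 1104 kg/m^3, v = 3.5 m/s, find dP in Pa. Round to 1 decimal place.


dP = f * (L/D) * (rho*v^2/2)
dP = 0.031 * (172/0.38) * (1104*3.5^2/2)
L/D = 452.63157895
rho*v^2/2 = 1104*12.25/2 = 6762.0
dP = 0.031 * 452.63157895 * 6762.0
dP = 94881.5 Pa


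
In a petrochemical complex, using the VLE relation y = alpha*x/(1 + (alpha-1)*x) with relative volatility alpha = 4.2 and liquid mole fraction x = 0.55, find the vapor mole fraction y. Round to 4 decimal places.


y = alpha*x / (1 + (alpha-1)*x)
y = 4.2*0.55 / (1 + (4.2-1)*0.55)
y = 2.31 / (1 + 1.76)
y = 2.31 / 2.76
y = 0.8370


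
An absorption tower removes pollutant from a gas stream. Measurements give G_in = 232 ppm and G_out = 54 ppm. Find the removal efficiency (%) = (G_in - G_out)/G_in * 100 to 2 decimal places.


Efficiency = (G_in - G_out) / G_in * 100%
Efficiency = (232 - 54) / 232 * 100
Efficiency = 178 / 232 * 100
Efficiency = 76.72%


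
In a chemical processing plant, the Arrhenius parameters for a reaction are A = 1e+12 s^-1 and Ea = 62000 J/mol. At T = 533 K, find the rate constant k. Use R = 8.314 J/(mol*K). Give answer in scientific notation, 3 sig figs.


k = A * exp(-Ea/(R*T))
k = 1e+12 * exp(-62000 / (8.314 * 533))
k = 1e+12 * exp(-13.991184)
k = 8.39e+05


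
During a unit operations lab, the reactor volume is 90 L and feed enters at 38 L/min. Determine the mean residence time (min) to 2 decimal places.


tau = V / v0
tau = 90 / 38
tau = 2.37 min


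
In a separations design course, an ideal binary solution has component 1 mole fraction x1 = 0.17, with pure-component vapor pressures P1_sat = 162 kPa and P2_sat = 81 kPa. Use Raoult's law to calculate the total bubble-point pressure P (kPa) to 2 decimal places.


P = x1*P1_sat + x2*P2_sat
x2 = 1 - x1 = 1 - 0.17 = 0.83
P = 0.17*162 + 0.83*81
P = 27.54 + 67.23
P = 94.77 kPa


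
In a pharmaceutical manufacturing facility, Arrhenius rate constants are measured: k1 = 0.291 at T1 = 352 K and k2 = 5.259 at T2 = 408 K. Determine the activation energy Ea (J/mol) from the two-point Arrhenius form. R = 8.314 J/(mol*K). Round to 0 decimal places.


Ea = R * ln(k2/k1) / (1/T1 - 1/T2)
ln(k2/k1) = ln(5.259/0.291) = 2.8943729
1/T1 - 1/T2 = 1/352 - 1/408 = 0.000389928699
Ea = 8.314 * 2.8943729 / 0.000389928699
Ea = 61713 J/mol


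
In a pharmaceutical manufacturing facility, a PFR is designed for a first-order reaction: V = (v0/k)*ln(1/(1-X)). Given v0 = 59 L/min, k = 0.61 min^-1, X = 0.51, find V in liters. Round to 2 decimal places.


V = (v0/k) * ln(1/(1-X))
V = (59/0.61) * ln(1/(1-0.51))
V = 96.721311 * ln(2.040816)
V = 96.721311 * 0.71335
V = 69.00 L


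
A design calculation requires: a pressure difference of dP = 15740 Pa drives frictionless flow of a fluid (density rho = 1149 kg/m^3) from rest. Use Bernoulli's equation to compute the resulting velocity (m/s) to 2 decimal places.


v = sqrt(2*dP/rho)
v = sqrt(2*15740/1149)
v = sqrt(27.397737)
v = 5.23 m/s


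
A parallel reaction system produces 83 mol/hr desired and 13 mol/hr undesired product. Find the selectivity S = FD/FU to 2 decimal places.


S = desired product rate / undesired product rate
S = 83 / 13
S = 6.38


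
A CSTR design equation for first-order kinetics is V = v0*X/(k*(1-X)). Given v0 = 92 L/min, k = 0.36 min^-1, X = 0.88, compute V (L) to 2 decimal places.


V = v0 * X / (k * (1 - X))
V = 92 * 0.88 / (0.36 * (1 - 0.88))
V = 80.96 / (0.36 * 0.12)
V = 80.96 / 0.0432
V = 1874.07 L


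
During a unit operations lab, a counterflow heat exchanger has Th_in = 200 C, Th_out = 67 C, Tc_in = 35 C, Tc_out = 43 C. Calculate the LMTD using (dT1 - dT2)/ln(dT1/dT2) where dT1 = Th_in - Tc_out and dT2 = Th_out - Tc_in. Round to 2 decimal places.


dT1 = Th_in - Tc_out = 200 - 43 = 157
dT2 = Th_out - Tc_in = 67 - 35 = 32
LMTD = (dT1 - dT2) / ln(dT1/dT2)
LMTD = (157 - 32) / ln(157/32)
LMTD = 78.59 K


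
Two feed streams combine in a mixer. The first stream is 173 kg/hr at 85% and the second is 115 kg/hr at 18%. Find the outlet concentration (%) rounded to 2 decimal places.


Mass balance on solute: F1*x1 + F2*x2 = F3*x3
F3 = F1 + F2 = 173 + 115 = 288 kg/hr
x3 = (F1*x1 + F2*x2)/F3
x3 = (173*0.85 + 115*0.18) / 288
x3 = 58.25%


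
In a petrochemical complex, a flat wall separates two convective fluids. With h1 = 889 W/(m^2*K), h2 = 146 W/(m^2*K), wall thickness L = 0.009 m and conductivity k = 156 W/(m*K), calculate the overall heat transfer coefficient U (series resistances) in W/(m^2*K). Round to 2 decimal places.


1/U = 1/h1 + L/k + 1/h2
1/U = 1/889 + 0.009/156 + 1/146
1/U = 0.0011248594 + 5.76923e-05 + 0.0068493151
1/U = 0.0080318668
U = 124.50 W/(m^2*K)


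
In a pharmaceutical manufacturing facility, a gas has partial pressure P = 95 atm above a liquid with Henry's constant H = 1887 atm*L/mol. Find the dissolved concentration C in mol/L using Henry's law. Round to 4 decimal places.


C = P / H
C = 95 / 1887
C = 0.0503 mol/L


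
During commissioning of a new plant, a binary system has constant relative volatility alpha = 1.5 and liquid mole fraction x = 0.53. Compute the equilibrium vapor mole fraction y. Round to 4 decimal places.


y = alpha*x / (1 + (alpha-1)*x)
y = 1.5*0.53 / (1 + (1.5-1)*0.53)
y = 0.795 / (1 + 0.265)
y = 0.795 / 1.265
y = 0.6285


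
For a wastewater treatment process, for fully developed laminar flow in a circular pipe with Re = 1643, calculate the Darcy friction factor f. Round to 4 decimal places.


f = 64 / Re
f = 64 / 1643
f = 0.0390


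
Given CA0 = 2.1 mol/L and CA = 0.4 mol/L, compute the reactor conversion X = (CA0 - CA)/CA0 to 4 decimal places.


X = (CA0 - CA) / CA0
X = (2.1 - 0.4) / 2.1
X = 1.7 / 2.1
X = 0.8095


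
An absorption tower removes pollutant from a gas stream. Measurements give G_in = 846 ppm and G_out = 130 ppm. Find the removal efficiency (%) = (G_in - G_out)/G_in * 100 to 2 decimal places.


Efficiency = (G_in - G_out) / G_in * 100%
Efficiency = (846 - 130) / 846 * 100
Efficiency = 716 / 846 * 100
Efficiency = 84.63%


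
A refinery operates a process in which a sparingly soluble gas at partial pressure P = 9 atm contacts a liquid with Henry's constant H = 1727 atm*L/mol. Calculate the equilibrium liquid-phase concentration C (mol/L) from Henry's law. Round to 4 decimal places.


C = P / H
C = 9 / 1727
C = 0.0052 mol/L


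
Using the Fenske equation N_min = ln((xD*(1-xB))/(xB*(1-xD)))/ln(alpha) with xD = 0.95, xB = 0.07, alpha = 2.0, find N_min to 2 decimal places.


N_min = ln((xD*(1-xB))/(xB*(1-xD))) / ln(alpha)
Numerator inside ln: 0.8835 / 0.0035 = 252.428571
ln(252.428571) = 5.531128
ln(alpha) = ln(2.0) = 0.693147
N_min = 5.531128 / 0.693147 = 7.98


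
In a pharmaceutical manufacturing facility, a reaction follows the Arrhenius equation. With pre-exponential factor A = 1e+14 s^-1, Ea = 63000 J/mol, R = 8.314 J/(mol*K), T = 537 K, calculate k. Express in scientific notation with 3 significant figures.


k = A * exp(-Ea/(R*T))
k = 1e+14 * exp(-63000 / (8.314 * 537))
k = 1e+14 * exp(-14.11095)
k = 7.44e+07


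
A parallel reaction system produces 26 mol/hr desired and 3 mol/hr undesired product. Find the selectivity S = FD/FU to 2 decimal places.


S = desired product rate / undesired product rate
S = 26 / 3
S = 8.67


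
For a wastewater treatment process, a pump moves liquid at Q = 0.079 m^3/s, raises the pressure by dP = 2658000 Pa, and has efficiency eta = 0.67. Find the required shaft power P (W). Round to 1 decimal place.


P = Q * dP / eta
P = 0.079 * 2658000 / 0.67
P = 209982.0 / 0.67
P = 313406.0 W


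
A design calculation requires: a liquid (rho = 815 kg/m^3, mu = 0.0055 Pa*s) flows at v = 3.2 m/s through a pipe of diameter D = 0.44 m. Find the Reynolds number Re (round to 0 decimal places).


Re = rho * v * D / mu
Re = 815 * 3.2 * 0.44 / 0.0055
Re = 1147.52 / 0.0055
Re = 208640


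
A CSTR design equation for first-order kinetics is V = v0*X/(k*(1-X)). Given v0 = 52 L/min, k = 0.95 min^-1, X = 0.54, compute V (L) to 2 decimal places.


V = v0 * X / (k * (1 - X))
V = 52 * 0.54 / (0.95 * (1 - 0.54))
V = 28.08 / (0.95 * 0.46)
V = 28.08 / 0.437
V = 64.26 L


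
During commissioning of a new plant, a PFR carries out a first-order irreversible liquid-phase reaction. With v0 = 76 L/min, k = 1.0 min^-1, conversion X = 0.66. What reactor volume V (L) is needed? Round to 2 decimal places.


V = (v0/k) * ln(1/(1-X))
V = (76/1.0) * ln(1/(1-0.66))
V = 76.0 * ln(2.941176)
V = 76.0 * 1.07881
V = 81.99 L
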